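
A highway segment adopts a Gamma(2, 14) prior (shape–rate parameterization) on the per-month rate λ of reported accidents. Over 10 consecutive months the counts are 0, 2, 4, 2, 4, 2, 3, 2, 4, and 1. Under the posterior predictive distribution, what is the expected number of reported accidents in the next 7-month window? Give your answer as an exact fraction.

Total count: 0 + 2 + 4 + 2 + 4 + 2 + 3 + 2 + 4 + 1 = 24.
Total exposure: 10 months.
Posterior: α' = 2 + 24 = 26, β' = 14 + 10 = 24.
Predictive mean over a 7-month window = T·E[λ|data] = 7·26/24 = 91/12.

91/12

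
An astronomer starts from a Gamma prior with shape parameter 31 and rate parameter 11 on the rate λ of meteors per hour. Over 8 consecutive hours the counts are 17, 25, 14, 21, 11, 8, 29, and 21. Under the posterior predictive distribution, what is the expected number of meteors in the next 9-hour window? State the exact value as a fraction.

1593/19

Total count: 17 + 25 + 14 + 21 + 11 + 8 + 29 + 21 = 146.
Total exposure: 8 hours.
Gamma(α, β) with Poisson data over total exposure Σt gives posterior Gamma(α+Σx, β+Σt) = Gamma(177, 19).
Predictive mean over a 9-hour window = T·E[λ|data] = 9·177/19 = 1593/19.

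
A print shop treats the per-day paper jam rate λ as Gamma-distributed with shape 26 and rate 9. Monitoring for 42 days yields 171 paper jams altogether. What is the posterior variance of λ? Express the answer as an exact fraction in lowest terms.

Total count 171 over total exposure 42 days.
By Gamma–Poisson conjugacy, the posterior is Gamma(α + Σx, β + Σt) = Gamma(26 + 171, 9 + 42) = Gamma(197, 51).
Posterior variance = α'/β'² = 197/2601.

197/2601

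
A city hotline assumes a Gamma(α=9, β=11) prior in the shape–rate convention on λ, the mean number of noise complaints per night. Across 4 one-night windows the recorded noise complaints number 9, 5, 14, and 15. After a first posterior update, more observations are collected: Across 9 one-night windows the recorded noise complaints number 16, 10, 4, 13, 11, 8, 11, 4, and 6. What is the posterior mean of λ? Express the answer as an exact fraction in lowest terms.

Total count: 9 + 5 + 14 + 15 = 43.
Total exposure: 4 nights.
After the first batch: Gamma(9 + 43, 11 + 4) = Gamma(52, 15).
Total count: 16 + 10 + 4 + 13 + 11 + 8 + 11 + 4 + 6 = 83.
Total exposure: 9 nights.
After the second batch: Gamma(52 + 83, 15 + 9) = Gamma(135, 24).
Posterior mean = α'/β' = 135/24 = 45/8.

45/8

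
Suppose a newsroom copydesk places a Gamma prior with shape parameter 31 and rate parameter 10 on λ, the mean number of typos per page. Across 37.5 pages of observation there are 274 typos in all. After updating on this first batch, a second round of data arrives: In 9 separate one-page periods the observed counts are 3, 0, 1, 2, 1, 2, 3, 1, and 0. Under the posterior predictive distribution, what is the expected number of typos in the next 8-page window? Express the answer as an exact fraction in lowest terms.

Total count 274 over total exposure 37.5 pages.
After the first batch: Gamma(31 + 274, 10 + 37.5) = Gamma(305, 95/2).
Total count: 3 + 0 + 1 + 2 + 1 + 2 + 3 + 1 + 0 = 13.
Total exposure: 9 pages.
After the second batch: Gamma(305 + 13, 95/2 + 9) = Gamma(318, 113/2).
Predictive mean over an 8-page window = T·E[λ|data] = 8·318/(113/2) = 5088/113.

5088/113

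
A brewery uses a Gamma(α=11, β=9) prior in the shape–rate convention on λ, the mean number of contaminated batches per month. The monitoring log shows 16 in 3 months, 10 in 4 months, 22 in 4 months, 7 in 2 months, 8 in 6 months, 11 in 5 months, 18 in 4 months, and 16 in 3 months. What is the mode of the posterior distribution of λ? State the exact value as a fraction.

Total count: 16 + 10 + 22 + 7 + 8 + 11 + 18 + 16 = 108.
Total exposure: 3 + 4 + 4 + 2 + 6 + 5 + 4 + 3 = 31 months.
By Gamma–Poisson conjugacy, the posterior is Gamma(α + Σx, β + Σt) = Gamma(11 + 108, 9 + 31) = Gamma(119, 40).
Posterior mode = (α'−1)/β' = 118/40 = 59/20.

59/20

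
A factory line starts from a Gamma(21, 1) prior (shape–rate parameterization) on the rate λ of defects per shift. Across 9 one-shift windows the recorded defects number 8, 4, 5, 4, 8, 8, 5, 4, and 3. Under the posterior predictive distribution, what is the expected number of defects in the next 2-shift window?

14

Total count: 8 + 4 + 5 + 4 + 8 + 8 + 5 + 4 + 3 = 49.
Total exposure: 9 shifts.
Gamma(α, β) with Poisson data over total exposure Σt gives posterior Gamma(α+Σx, β+Σt) = Gamma(70, 10).
Predictive mean over a 2-shift window = T·E[λ|data] = 2·70/10 = 14.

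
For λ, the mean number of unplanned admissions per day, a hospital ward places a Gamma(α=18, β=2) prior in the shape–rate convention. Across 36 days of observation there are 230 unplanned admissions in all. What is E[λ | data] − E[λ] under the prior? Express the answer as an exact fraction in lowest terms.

Total count 230 over total exposure 36 days.
Conjugate update: add total count to the shape and total exposure to the rate, giving Gamma(248, 38).
Posterior mean = 248/38 = 124/19; prior mean = 18/2 = 9. Difference = 124/19 − 9 = -47/19.

-47/19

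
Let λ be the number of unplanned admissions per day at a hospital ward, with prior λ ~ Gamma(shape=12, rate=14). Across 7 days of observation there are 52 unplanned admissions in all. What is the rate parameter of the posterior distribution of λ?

21

Total count 52 over total exposure 7 days.
Conjugate update: add total count to the shape and total exposure to the rate, giving Gamma(64, 21).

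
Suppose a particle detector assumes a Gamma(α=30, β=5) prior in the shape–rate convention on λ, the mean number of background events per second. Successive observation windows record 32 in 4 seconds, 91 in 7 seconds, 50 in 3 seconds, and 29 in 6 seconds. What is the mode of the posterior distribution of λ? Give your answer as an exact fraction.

231/25

Total count: 32 + 91 + 50 + 29 = 202.
Total exposure: 4 + 7 + 3 + 6 = 20 seconds.
The Gamma prior is conjugate for the Poisson rate, so λ | data ~ Gamma(30+202, 5+20) = Gamma(232, 25).
Posterior mode = (α'−1)/β' = 231/25.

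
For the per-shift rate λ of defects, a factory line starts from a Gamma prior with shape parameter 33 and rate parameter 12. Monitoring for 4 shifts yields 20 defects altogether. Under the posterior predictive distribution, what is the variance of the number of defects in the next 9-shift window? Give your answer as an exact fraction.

Total count 20 over total exposure 4 shifts.
By Gamma–Poisson conjugacy, the posterior is Gamma(α + Σx, β + Σt) = Gamma(33 + 20, 12 + 4) = Gamma(53, 16).
The posterior predictive for a window of length T is Negative Binomial with variance T·α'·(β'+T)/β'² = 9·53·25/256 = 11925/256.

11925/256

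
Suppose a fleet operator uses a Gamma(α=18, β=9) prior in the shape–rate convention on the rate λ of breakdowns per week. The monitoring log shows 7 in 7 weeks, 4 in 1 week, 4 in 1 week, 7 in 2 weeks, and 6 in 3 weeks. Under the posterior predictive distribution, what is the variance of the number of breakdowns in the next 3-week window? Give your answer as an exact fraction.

156/23

Total count: 7 + 4 + 4 + 7 + 6 = 28.
Total exposure: 7 + 1 + 1 + 2 + 3 = 14 weeks.
Posterior: α' = 18 + 28 = 46, β' = 9 + 14 = 23.
The posterior predictive for a window of length T is Negative Binomial with variance T·α'·(β'+T)/β'² = 3·46·26/529 = 156/23.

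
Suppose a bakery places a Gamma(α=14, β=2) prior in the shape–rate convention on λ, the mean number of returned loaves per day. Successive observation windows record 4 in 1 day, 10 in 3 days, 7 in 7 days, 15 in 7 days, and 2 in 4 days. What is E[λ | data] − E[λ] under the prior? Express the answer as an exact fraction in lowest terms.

-29/6

Total count: 4 + 10 + 7 + 15 + 2 = 38.
Total exposure: 1 + 3 + 7 + 7 + 4 = 22 days.
The Gamma prior is conjugate for the Poisson rate, so λ | data ~ Gamma(14+38, 2+22) = Gamma(52, 24).
Posterior mean = 52/24 = 13/6; prior mean = 14/2 = 7. Difference = 13/6 − 7 = -29/6.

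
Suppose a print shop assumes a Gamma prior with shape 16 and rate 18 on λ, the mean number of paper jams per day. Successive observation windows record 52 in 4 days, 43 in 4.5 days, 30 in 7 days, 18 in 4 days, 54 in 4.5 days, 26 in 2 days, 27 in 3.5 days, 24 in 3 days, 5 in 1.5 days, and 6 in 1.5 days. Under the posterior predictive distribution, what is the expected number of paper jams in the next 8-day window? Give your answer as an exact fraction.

Total count: 52 + 43 + 30 + 18 + 54 + 26 + 27 + 24 + 5 + 6 = 285.
Total exposure: 4 + 4.5 + 7 + 4 + 4.5 + 2 + 3.5 + 3 + 1.5 + 1.5 = 35.5 days.
Posterior: α' = 16 + 285 = 301, β' = 18 + 35.5 = 107/2.
Predictive mean over an 8-day window = T·E[λ|data] = 8·301/(107/2) = 4816/107.

4816/107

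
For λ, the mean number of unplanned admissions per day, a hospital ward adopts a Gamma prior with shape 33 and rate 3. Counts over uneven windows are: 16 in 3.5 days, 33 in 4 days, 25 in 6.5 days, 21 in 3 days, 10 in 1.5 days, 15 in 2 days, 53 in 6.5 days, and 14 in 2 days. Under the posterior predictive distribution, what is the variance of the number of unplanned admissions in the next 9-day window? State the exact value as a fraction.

Total count: 16 + 33 + 25 + 21 + 10 + 15 + 53 + 14 = 187.
Total exposure: 3.5 + 4 + 6.5 + 3 + 1.5 + 2 + 6.5 + 2 = 29 days.
Posterior: α' = 33 + 187 = 220, β' = 3 + 29 = 32.
The posterior predictive for a window of length T is Negative Binomial with variance T·α'·(β'+T)/β'² = 9·220·41/1024 = 20295/256.

20295/256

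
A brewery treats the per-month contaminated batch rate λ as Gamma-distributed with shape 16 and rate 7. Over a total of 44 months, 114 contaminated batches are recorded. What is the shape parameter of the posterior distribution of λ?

Total count 114 over total exposure 44 months.
Posterior: α' = 16 + 114 = 130, β' = 7 + 44 = 51.

130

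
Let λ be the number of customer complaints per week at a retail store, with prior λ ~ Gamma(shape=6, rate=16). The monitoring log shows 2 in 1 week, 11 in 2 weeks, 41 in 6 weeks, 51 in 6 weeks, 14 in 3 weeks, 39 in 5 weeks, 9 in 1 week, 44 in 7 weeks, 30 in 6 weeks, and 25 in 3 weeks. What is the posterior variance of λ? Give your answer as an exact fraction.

17/196

Total count: 2 + 11 + 41 + 51 + 14 + 39 + 9 + 44 + 30 + 25 = 266.
Total exposure: 1 + 2 + 6 + 6 + 3 + 5 + 1 + 7 + 6 + 3 = 40 weeks.
Conjugate update: add total count to the shape and total exposure to the rate, giving Gamma(272, 56).
Posterior variance = α'/β'² = 272/3136 = 17/196.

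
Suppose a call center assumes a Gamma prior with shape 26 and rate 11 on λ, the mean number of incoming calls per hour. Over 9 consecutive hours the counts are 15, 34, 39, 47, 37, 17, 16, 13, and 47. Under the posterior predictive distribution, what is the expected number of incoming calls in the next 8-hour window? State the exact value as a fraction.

Total count: 15 + 34 + 39 + 47 + 37 + 17 + 16 + 13 + 47 = 265.
Total exposure: 9 hours.
By Gamma–Poisson conjugacy, the posterior is Gamma(α + Σx, β + Σt) = Gamma(26 + 265, 11 + 9) = Gamma(291, 20).
Predictive mean over an 8-hour window = T·E[λ|data] = 8·291/20 = 582/5.

582/5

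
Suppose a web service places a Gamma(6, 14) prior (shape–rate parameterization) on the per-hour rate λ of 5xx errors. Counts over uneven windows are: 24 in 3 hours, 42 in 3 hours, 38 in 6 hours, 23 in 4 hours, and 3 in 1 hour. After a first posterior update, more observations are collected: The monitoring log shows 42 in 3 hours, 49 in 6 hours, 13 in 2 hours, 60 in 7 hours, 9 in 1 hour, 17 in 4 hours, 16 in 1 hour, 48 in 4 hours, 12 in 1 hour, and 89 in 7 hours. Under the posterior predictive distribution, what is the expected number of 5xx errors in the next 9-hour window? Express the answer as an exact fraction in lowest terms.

4419/67

Total count: 24 + 42 + 38 + 23 + 3 = 130.
Total exposure: 3 + 3 + 6 + 4 + 1 = 17 hours.
After the first batch: Gamma(6 + 130, 14 + 17) = Gamma(136, 31).
Total count: 42 + 49 + 13 + 60 + 9 + 17 + 16 + 48 + 12 + 89 = 355.
Total exposure: 3 + 6 + 2 + 7 + 1 + 4 + 1 + 4 + 1 + 7 = 36 hours.
After the second batch: Gamma(136 + 355, 31 + 36) = Gamma(491, 67).
Predictive mean over a 9-hour window = T·E[λ|data] = 9·491/67 = 4419/67.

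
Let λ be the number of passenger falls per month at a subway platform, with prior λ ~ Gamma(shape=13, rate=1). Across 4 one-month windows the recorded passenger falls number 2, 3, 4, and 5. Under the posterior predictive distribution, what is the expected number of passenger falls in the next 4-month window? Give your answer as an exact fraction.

Total count: 2 + 3 + 4 + 5 = 14.
Total exposure: 4 months.
The Gamma prior is conjugate for the Poisson rate, so λ | data ~ Gamma(13+14, 1+4) = Gamma(27, 5).
Predictive mean over a 4-month window = T·E[λ|data] = 4·27/5 = 108/5.

108/5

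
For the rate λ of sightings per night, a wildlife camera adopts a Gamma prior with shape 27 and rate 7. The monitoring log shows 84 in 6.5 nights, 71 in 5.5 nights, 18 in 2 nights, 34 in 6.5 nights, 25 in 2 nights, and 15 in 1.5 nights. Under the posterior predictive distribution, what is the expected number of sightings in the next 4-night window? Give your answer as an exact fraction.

Total count: 84 + 71 + 18 + 34 + 25 + 15 = 247.
Total exposure: 6.5 + 5.5 + 2 + 6.5 + 2 + 1.5 = 24 nights.
Gamma(α, β) with Poisson data over total exposure Σt gives posterior Gamma(α+Σx, β+Σt) = Gamma(274, 31).
Predictive mean over a 4-night window = T·E[λ|data] = 4·274/31 = 1096/31.

1096/31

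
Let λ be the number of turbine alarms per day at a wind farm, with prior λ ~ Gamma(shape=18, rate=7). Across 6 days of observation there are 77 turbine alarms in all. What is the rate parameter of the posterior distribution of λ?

13

Total count 77 over total exposure 6 days.
Posterior: α' = 18 + 77 = 95, β' = 7 + 6 = 13.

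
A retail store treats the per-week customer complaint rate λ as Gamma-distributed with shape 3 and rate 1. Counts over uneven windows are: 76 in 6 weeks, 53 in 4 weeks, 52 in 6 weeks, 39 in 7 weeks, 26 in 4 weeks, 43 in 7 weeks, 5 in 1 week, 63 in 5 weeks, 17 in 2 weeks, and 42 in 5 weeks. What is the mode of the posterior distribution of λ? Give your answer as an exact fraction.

Total count: 76 + 53 + 52 + 39 + 26 + 43 + 5 + 63 + 17 + 42 = 416.
Total exposure: 6 + 4 + 6 + 7 + 4 + 7 + 1 + 5 + 2 + 5 = 47 weeks.
Posterior: α' = 3 + 416 = 419, β' = 1 + 47 = 48.
Posterior mode = (α'−1)/β' = 418/48 = 209/24.

209/24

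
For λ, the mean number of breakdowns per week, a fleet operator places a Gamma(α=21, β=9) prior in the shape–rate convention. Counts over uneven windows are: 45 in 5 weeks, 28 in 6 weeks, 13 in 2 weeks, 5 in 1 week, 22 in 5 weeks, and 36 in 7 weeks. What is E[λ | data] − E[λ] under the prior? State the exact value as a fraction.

Total count: 45 + 28 + 13 + 5 + 22 + 36 = 149.
Total exposure: 5 + 6 + 2 + 1 + 5 + 7 = 26 weeks.
Posterior: α' = 21 + 149 = 170, β' = 9 + 26 = 35.
Posterior mean = 170/35 = 34/7; prior mean = 21/9 = 7/3. Difference = 34/7 − 7/3 = 53/21.

53/21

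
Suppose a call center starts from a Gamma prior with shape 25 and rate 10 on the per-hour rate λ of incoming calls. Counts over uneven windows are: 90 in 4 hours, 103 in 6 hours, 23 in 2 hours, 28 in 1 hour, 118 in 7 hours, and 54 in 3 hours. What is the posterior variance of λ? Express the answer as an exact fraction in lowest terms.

49/121

Total count: 90 + 103 + 23 + 28 + 118 + 54 = 416.
Total exposure: 4 + 6 + 2 + 1 + 7 + 3 = 23 hours.
Gamma(α, β) with Poisson data over total exposure Σt gives posterior Gamma(α+Σx, β+Σt) = Gamma(441, 33).
Posterior variance = α'/β'² = 441/1089 = 49/121.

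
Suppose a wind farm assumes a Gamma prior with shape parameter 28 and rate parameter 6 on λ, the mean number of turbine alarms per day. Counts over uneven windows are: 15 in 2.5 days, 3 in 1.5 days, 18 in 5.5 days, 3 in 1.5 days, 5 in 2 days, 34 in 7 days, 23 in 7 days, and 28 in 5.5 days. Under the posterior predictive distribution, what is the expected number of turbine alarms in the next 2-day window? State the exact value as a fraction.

628/77

Total count: 15 + 3 + 18 + 3 + 5 + 34 + 23 + 28 = 129.
Total exposure: 2.5 + 1.5 + 5.5 + 1.5 + 2 + 7 + 7 + 5.5 = 32.5 days.
By Gamma–Poisson conjugacy, the posterior is Gamma(α + Σx, β + Σt) = Gamma(28 + 129, 6 + 32.5) = Gamma(157, 77/2).
Predictive mean over a 2-day window = T·E[λ|data] = 2·157/(77/2) = 628/77.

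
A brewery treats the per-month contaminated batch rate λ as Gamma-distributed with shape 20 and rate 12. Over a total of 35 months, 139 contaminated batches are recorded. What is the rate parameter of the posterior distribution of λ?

47

Total count 139 over total exposure 35 months.
The Gamma prior is conjugate for the Poisson rate, so λ | data ~ Gamma(20+139, 12+35) = Gamma(159, 47).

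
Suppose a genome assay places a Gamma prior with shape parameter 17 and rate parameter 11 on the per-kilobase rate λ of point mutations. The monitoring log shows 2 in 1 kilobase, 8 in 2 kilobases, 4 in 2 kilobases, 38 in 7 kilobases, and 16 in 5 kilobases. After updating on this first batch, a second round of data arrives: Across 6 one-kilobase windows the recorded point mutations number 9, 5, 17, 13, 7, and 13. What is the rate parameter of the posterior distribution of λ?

34

Total count: 2 + 8 + 4 + 38 + 16 = 68.
Total exposure: 1 + 2 + 2 + 7 + 5 = 17 kilobases.
After the first batch: Gamma(17 + 68, 11 + 17) = Gamma(85, 28).
Total count: 9 + 5 + 17 + 13 + 7 + 13 = 64.
Total exposure: 6 kilobases.
After the second batch: Gamma(85 + 64, 28 + 6) = Gamma(149, 34).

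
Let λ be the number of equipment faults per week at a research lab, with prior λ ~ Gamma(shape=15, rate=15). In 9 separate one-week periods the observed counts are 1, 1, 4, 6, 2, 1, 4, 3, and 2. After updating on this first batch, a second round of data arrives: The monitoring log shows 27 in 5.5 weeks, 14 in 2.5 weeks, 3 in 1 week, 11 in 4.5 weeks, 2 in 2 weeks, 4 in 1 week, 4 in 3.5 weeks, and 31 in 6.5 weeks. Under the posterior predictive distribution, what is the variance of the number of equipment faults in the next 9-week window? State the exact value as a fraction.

Total count: 1 + 1 + 4 + 6 + 2 + 1 + 4 + 3 + 2 = 24.
Total exposure: 9 weeks.
After the first batch: Gamma(15 + 24, 15 + 9) = Gamma(39, 24).
Total count: 27 + 14 + 3 + 11 + 2 + 4 + 4 + 31 = 96.
Total exposure: 5.5 + 2.5 + 1 + 4.5 + 2 + 1 + 3.5 + 6.5 = 26.5 weeks.
After the second batch: Gamma(39 + 96, 24 + 26.5) = Gamma(135, 101/2).
The posterior predictive for a window of length T is Negative Binomial with variance T·α'·(β'+T)/β'² = 9·135·(119/2)/(10201/4) = 289170/10201.

289170/10201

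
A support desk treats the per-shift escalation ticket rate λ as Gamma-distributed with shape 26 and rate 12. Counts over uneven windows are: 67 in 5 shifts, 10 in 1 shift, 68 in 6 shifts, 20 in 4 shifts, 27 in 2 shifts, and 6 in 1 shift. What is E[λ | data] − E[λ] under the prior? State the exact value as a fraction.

Total count: 67 + 10 + 68 + 20 + 27 + 6 = 198.
Total exposure: 5 + 1 + 6 + 4 + 2 + 1 = 19 shifts.
Conjugate update: add total count to the shape and total exposure to the rate, giving Gamma(224, 31).
Posterior mean = 224/31 = 224/31; prior mean = 26/12 = 13/6. Difference = 224/31 − 13/6 = 941/186.

941/186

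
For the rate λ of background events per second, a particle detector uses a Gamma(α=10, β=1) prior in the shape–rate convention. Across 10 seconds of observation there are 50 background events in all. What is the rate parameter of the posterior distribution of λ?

11

Total count 50 over total exposure 10 seconds.
The Gamma prior is conjugate for the Poisson rate, so λ | data ~ Gamma(10+50, 1+10) = Gamma(60, 11).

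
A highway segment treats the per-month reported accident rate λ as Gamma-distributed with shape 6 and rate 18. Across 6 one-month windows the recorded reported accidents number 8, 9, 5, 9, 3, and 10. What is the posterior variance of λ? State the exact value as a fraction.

25/288

Total count: 8 + 9 + 5 + 9 + 3 + 10 = 44.
Total exposure: 6 months.
By Gamma–Poisson conjugacy, the posterior is Gamma(α + Σx, β + Σt) = Gamma(6 + 44, 18 + 6) = Gamma(50, 24).
Posterior variance = α'/β'² = 50/576 = 25/288.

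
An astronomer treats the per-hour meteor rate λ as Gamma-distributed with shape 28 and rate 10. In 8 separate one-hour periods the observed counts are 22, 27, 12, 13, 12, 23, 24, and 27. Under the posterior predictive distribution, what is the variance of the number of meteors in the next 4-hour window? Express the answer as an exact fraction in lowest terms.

Total count: 22 + 27 + 12 + 13 + 12 + 23 + 24 + 27 = 160.
Total exposure: 8 hours.
Conjugate update: add total count to the shape and total exposure to the rate, giving Gamma(188, 18).
The posterior predictive for a window of length T is Negative Binomial with variance T·α'·(β'+T)/β'² = 4·188·22/324 = 4136/81.

4136/81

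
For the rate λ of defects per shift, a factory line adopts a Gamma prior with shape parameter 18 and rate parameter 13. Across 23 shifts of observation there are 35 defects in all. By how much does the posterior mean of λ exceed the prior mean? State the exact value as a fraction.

Total count 35 over total exposure 23 shifts.
Conjugate update: add total count to the shape and total exposure to the rate, giving Gamma(53, 36).
Posterior mean = 53/36 = 53/36; prior mean = 18/13 = 18/13. Difference = 53/36 − 18/13 = 41/468.

41/468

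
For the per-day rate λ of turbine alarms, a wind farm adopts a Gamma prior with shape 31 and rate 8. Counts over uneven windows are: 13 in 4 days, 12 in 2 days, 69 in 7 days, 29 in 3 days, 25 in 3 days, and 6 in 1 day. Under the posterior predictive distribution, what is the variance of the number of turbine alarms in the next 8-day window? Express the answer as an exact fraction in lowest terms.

3330/49

Total count: 13 + 12 + 69 + 29 + 25 + 6 = 154.
Total exposure: 4 + 2 + 7 + 3 + 3 + 1 = 20 days.
The Gamma prior is conjugate for the Poisson rate, so λ | data ~ Gamma(31+154, 8+20) = Gamma(185, 28).
The posterior predictive for a window of length T is Negative Binomial with variance T·α'·(β'+T)/β'² = 8·185·36/784 = 3330/49.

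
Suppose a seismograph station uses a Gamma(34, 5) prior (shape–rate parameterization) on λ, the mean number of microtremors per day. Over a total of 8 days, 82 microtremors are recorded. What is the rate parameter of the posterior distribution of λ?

13

Total count 82 over total exposure 8 days.
Posterior: α' = 34 + 82 = 116, β' = 5 + 8 = 13.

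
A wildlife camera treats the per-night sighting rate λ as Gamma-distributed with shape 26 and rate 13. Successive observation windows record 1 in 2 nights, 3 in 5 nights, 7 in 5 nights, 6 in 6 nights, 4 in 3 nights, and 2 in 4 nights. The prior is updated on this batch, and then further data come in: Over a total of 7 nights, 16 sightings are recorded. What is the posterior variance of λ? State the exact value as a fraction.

Total count: 1 + 3 + 7 + 6 + 4 + 2 = 23.
Total exposure: 2 + 5 + 5 + 6 + 3 + 4 = 25 nights.
After the first batch: Gamma(26 + 23, 13 + 25) = Gamma(49, 38).
Total count 16 over total exposure 7 nights.
After the second batch: Gamma(49 + 16, 38 + 7) = Gamma(65, 45).
Posterior variance = α'/β'² = 65/2025 = 13/405.

13/405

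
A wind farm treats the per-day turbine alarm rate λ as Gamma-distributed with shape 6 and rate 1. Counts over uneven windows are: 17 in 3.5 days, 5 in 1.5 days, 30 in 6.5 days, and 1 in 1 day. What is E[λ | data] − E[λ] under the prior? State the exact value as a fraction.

Total count: 17 + 5 + 30 + 1 = 53.
Total exposure: 3.5 + 1.5 + 6.5 + 1 = 12.5 days.
The Gamma prior is conjugate for the Poisson rate, so λ | data ~ Gamma(6+53, 1+12.5) = Gamma(59, 27/2).
Posterior mean = 59/(27/2) = 118/27; prior mean = 6/1 = 6. Difference = 118/27 − 6 = -44/27.

-44/27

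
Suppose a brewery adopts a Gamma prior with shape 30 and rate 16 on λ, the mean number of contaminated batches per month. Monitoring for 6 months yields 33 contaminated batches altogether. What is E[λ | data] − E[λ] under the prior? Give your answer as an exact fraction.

87/88

Total count 33 over total exposure 6 months.
Conjugate update: add total count to the shape and total exposure to the rate, giving Gamma(63, 22).
Posterior mean = 63/22 = 63/22; prior mean = 30/16 = 15/8. Difference = 63/22 − 15/8 = 87/88.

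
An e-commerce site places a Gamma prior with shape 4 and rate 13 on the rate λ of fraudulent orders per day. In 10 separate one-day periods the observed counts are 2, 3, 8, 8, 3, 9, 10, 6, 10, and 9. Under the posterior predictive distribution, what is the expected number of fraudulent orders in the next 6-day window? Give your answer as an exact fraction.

432/23

Total count: 2 + 3 + 8 + 8 + 3 + 9 + 10 + 6 + 10 + 9 = 68.
Total exposure: 10 days.
Gamma(α, β) with Poisson data over total exposure Σt gives posterior Gamma(α+Σx, β+Σt) = Gamma(72, 23).
Predictive mean over a 6-day window = T·E[λ|data] = 6·72/23 = 432/23.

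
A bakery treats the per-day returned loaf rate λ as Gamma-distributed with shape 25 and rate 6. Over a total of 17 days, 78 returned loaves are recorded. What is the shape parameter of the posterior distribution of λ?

Total count 78 over total exposure 17 days.
By Gamma–Poisson conjugacy, the posterior is Gamma(α + Σx, β + Σt) = Gamma(25 + 78, 6 + 17) = Gamma(103, 23).

103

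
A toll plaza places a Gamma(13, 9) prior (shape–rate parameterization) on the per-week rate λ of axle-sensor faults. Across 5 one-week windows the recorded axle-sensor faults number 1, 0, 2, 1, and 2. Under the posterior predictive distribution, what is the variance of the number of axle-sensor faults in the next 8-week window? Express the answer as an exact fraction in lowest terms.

836/49

Total count: 1 + 0 + 2 + 1 + 2 = 6.
Total exposure: 5 weeks.
Gamma(α, β) with Poisson data over total exposure Σt gives posterior Gamma(α+Σx, β+Σt) = Gamma(19, 14).
The posterior predictive for a window of length T is Negative Binomial with variance T·α'·(β'+T)/β'² = 8·19·22/196 = 836/49.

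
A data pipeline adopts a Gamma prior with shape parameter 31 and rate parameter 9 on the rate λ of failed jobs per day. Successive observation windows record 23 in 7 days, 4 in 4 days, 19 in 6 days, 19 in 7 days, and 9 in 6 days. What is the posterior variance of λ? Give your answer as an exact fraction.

Total count: 23 + 4 + 19 + 19 + 9 = 74.
Total exposure: 7 + 4 + 6 + 7 + 6 = 30 days.
The Gamma prior is conjugate for the Poisson rate, so λ | data ~ Gamma(31+74, 9+30) = Gamma(105, 39).
Posterior variance = α'/β'² = 105/1521 = 35/507.

35/507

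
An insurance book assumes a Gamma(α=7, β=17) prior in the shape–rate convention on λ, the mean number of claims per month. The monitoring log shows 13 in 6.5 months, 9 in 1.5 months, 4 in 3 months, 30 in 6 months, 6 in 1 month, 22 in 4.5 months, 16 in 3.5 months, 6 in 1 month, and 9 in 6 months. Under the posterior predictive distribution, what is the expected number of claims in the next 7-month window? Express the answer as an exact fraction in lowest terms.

Total count: 13 + 9 + 4 + 30 + 6 + 22 + 16 + 6 + 9 = 115.
Total exposure: 6.5 + 1.5 + 3 + 6 + 1 + 4.5 + 3.5 + 1 + 6 = 33 months.
Posterior: α' = 7 + 115 = 122, β' = 17 + 33 = 50.
Predictive mean over a 7-month window = T·E[λ|data] = 7·122/50 = 427/25.

427/25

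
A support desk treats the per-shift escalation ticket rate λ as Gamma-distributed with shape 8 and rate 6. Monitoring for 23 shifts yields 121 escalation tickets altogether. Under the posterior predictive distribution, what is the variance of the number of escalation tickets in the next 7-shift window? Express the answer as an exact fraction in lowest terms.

32508/841

Total count 121 over total exposure 23 shifts.
Gamma(α, β) with Poisson data over total exposure Σt gives posterior Gamma(α+Σx, β+Σt) = Gamma(129, 29).
The posterior predictive for a window of length T is Negative Binomial with variance T·α'·(β'+T)/β'² = 7·129·36/841 = 32508/841.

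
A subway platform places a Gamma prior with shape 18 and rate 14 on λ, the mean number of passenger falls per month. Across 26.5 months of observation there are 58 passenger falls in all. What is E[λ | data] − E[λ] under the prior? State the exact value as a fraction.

335/567

Total count 58 over total exposure 26.5 months.
The Gamma prior is conjugate for the Poisson rate, so λ | data ~ Gamma(18+58, 14+26.5) = Gamma(76, 81/2).
Posterior mean = 76/(81/2) = 152/81; prior mean = 18/14 = 9/7. Difference = 152/81 − 9/7 = 335/567.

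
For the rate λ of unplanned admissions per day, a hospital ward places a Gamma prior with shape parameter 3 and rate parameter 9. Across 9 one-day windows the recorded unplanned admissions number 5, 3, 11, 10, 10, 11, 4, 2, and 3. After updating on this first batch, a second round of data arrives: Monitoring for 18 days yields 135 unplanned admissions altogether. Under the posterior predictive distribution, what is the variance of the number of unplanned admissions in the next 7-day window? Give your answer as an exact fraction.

Total count: 5 + 3 + 11 + 10 + 10 + 11 + 4 + 2 + 3 = 59.
Total exposure: 9 days.
After the first batch: Gamma(3 + 59, 9 + 9) = Gamma(62, 18).
Total count 135 over total exposure 18 days.
After the second batch: Gamma(62 + 135, 18 + 18) = Gamma(197, 36).
The posterior predictive for a window of length T is Negative Binomial with variance T·α'·(β'+T)/β'² = 7·197·43/1296 = 59297/1296.

59297/1296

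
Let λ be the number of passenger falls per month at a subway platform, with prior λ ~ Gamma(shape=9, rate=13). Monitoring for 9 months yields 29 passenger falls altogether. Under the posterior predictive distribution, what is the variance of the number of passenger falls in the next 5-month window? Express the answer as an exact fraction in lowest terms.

Total count 29 over total exposure 9 months.
Posterior: α' = 9 + 29 = 38, β' = 13 + 9 = 22.
The posterior predictive for a window of length T is Negative Binomial with variance T·α'·(β'+T)/β'² = 5·38·27/484 = 2565/242.

2565/242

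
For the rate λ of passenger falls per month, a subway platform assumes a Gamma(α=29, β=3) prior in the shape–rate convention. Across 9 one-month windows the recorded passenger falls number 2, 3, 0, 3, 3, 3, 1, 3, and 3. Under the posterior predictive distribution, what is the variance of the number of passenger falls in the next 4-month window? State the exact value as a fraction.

200/9

Total count: 2 + 3 + 0 + 3 + 3 + 3 + 1 + 3 + 3 = 21.
Total exposure: 9 months.
Gamma(α, β) with Poisson data over total exposure Σt gives posterior Gamma(α+Σx, β+Σt) = Gamma(50, 12).
The posterior predictive for a window of length T is Negative Binomial with variance T·α'·(β'+T)/β'² = 4·50·16/144 = 200/9.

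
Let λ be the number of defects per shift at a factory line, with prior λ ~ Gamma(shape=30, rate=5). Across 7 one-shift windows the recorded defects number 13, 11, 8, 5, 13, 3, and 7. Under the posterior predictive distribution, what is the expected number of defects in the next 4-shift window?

Total count: 13 + 11 + 8 + 5 + 13 + 3 + 7 = 60.
Total exposure: 7 shifts.
Posterior: α' = 30 + 60 = 90, β' = 5 + 7 = 12.
Predictive mean over a 4-shift window = T·E[λ|data] = 4·90/12 = 30.

30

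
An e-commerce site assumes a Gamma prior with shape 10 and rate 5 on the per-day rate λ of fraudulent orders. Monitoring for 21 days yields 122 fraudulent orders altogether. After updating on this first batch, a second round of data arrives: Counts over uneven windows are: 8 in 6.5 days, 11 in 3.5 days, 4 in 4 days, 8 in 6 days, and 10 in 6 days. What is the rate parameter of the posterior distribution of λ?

52

Total count 122 over total exposure 21 days.
After the first batch: Gamma(10 + 122, 5 + 21) = Gamma(132, 26).
Total count: 8 + 11 + 4 + 8 + 10 = 41.
Total exposure: 6.5 + 3.5 + 4 + 6 + 6 = 26 days.
After the second batch: Gamma(132 + 41, 26 + 26) = Gamma(173, 52).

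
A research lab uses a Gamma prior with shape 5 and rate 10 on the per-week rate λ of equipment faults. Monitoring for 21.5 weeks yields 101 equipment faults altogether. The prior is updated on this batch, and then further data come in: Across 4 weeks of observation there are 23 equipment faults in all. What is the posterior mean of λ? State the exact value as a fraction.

258/71

Total count 101 over total exposure 21.5 weeks.
After the first batch: Gamma(5 + 101, 10 + 21.5) = Gamma(106, 63/2).
Total count 23 over total exposure 4 weeks.
After the second batch: Gamma(106 + 23, 63/2 + 4) = Gamma(129, 71/2).
Posterior mean = α'/β' = 129/(71/2) = 258/71.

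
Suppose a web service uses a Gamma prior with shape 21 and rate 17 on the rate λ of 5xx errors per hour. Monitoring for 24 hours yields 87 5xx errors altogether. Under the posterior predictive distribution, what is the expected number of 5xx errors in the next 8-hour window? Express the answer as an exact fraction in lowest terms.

Total count 87 over total exposure 24 hours.
Posterior: α' = 21 + 87 = 108, β' = 17 + 24 = 41.
Predictive mean over an 8-hour window = T·E[λ|data] = 8·108/41 = 864/41.

864/41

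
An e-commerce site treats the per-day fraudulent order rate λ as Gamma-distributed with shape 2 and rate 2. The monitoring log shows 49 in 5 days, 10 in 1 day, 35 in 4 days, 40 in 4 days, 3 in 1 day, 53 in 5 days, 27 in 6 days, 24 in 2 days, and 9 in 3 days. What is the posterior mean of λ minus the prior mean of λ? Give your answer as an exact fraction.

73/11

Total count: 49 + 10 + 35 + 40 + 3 + 53 + 27 + 24 + 9 = 250.
Total exposure: 5 + 1 + 4 + 4 + 1 + 5 + 6 + 2 + 3 = 31 days.
Conjugate update: add total count to the shape and total exposure to the rate, giving Gamma(252, 33).
Posterior mean = 252/33 = 84/11; prior mean = 2/2 = 1. Difference = 84/11 − 1 = 73/11.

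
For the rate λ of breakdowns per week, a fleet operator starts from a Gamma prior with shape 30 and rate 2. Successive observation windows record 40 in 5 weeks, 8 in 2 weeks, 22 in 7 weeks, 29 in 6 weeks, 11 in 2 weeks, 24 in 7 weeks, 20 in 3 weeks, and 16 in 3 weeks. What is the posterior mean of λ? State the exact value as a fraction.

Total count: 40 + 8 + 22 + 29 + 11 + 24 + 20 + 16 = 170.
Total exposure: 5 + 2 + 7 + 6 + 2 + 7 + 3 + 3 = 35 weeks.
By Gamma–Poisson conjugacy, the posterior is Gamma(α + Σx, β + Σt) = Gamma(30 + 170, 2 + 35) = Gamma(200, 37).
Posterior mean = α'/β' = 200/37.

200/37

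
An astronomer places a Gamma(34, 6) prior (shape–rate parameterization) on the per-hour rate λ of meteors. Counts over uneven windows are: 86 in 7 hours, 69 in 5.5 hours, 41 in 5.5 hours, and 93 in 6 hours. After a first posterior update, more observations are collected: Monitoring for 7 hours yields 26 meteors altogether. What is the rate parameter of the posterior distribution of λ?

Total count: 86 + 69 + 41 + 93 = 289.
Total exposure: 7 + 5.5 + 5.5 + 6 = 24 hours.
After the first batch: Gamma(34 + 289, 6 + 24) = Gamma(323, 30).
Total count 26 over total exposure 7 hours.
After the second batch: Gamma(323 + 26, 30 + 7) = Gamma(349, 37).

37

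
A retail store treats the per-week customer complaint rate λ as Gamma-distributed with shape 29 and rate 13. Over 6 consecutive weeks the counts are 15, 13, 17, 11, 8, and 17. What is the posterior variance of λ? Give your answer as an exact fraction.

110/361

Total count: 15 + 13 + 17 + 11 + 8 + 17 = 81.
Total exposure: 6 weeks.
Conjugate update: add total count to the shape and total exposure to the rate, giving Gamma(110, 19).
Posterior variance = α'/β'² = 110/361.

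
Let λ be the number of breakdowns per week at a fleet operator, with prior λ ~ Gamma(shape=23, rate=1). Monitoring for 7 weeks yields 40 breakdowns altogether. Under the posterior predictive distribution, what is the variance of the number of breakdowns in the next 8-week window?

126

Total count 40 over total exposure 7 weeks.
Gamma(α, β) with Poisson data over total exposure Σt gives posterior Gamma(α+Σx, β+Σt) = Gamma(63, 8).
The posterior predictive for a window of length T is Negative Binomial with variance T·α'·(β'+T)/β'² = 8·63·16/64 = 126.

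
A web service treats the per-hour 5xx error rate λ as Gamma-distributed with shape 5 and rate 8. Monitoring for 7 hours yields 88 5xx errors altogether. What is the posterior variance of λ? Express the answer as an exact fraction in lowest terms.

31/75

Total count 88 over total exposure 7 hours.
The Gamma prior is conjugate for the Poisson rate, so λ | data ~ Gamma(5+88, 8+7) = Gamma(93, 15).
Posterior variance = α'/β'² = 93/225 = 31/75.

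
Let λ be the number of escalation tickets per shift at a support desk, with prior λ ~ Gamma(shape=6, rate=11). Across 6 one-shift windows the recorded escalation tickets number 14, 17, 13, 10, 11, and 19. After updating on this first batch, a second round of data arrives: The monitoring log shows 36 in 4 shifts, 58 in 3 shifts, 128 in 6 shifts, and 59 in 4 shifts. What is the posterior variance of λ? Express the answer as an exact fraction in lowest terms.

371/1156

Total count: 14 + 17 + 13 + 10 + 11 + 19 = 84.
Total exposure: 6 shifts.
After the first batch: Gamma(6 + 84, 11 + 6) = Gamma(90, 17).
Total count: 36 + 58 + 128 + 59 = 281.
Total exposure: 4 + 3 + 6 + 4 = 17 shifts.
After the second batch: Gamma(90 + 281, 17 + 17) = Gamma(371, 34).
Posterior variance = α'/β'² = 371/1156.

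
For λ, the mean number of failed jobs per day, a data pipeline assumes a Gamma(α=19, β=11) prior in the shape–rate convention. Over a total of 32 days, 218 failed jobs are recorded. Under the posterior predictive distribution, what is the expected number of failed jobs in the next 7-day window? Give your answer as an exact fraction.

Total count 218 over total exposure 32 days.
Conjugate update: add total count to the shape and total exposure to the rate, giving Gamma(237, 43).
Predictive mean over a 7-day window = T·E[λ|data] = 7·237/43 = 1659/43.

1659/43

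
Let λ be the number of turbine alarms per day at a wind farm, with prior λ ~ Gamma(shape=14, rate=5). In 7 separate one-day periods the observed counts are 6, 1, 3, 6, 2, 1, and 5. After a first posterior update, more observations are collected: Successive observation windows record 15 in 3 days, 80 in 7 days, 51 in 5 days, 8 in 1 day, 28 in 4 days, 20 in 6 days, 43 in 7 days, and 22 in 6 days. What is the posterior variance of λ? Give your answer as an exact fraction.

Total count: 6 + 1 + 3 + 6 + 2 + 1 + 5 = 24.
Total exposure: 7 days.
After the first batch: Gamma(14 + 24, 5 + 7) = Gamma(38, 12).
Total count: 15 + 80 + 51 + 8 + 28 + 20 + 43 + 22 = 267.
Total exposure: 3 + 7 + 5 + 1 + 4 + 6 + 7 + 6 = 39 days.
After the second batch: Gamma(38 + 267, 12 + 39) = Gamma(305, 51).
Posterior variance = α'/β'² = 305/2601.

305/2601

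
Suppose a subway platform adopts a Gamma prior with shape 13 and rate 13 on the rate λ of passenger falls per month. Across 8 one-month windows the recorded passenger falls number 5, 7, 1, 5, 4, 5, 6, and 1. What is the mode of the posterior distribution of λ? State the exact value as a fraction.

46/21

Total count: 5 + 7 + 1 + 5 + 4 + 5 + 6 + 1 = 34.
Total exposure: 8 months.
By Gamma–Poisson conjugacy, the posterior is Gamma(α + Σx, β + Σt) = Gamma(13 + 34, 13 + 8) = Gamma(47, 21).
Posterior mode = (α'−1)/β' = 46/21.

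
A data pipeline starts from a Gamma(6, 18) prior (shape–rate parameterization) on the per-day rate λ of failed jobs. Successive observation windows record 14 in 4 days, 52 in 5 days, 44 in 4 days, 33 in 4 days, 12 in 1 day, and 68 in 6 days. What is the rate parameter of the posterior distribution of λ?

42

Total count: 14 + 52 + 44 + 33 + 12 + 68 = 223.
Total exposure: 4 + 5 + 4 + 4 + 1 + 6 = 24 days.
By Gamma–Poisson conjugacy, the posterior is Gamma(α + Σx, β + Σt) = Gamma(6 + 223, 18 + 24) = Gamma(229, 42).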